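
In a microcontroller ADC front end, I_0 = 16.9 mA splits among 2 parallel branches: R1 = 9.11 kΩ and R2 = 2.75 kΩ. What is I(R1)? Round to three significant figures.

Two-branch current divider: I_k = I_0 · R_other/(R_1 + R_2).
So I = 16.9 × 2.75/11.86 = 3.919 mA.

I ≈ 3.92 mA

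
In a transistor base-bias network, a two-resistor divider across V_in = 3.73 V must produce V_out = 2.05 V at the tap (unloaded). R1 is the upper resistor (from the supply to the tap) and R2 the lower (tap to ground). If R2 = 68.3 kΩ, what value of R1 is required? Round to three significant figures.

R1 ≈ 56.0 kΩ

Required fraction k = V_out/V_in = 0.5496.
Rearranging, R1 = R2·(1−k)/k = 68.3 × 0.8195 = 55.97 kΩ.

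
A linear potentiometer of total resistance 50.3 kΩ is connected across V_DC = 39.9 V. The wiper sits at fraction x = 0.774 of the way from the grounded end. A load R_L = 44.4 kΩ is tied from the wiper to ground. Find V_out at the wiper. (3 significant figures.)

V_out ≈ 25.8 V

Split the track: R_lower = x·R_p = 38.93 kΩ, R_upper = (1−x)·R_p = 11.37 kΩ.
(x·R_p) ‖ R_L = 20.74 kΩ.
Then V_out = V_DC · 20.74/(11.37 + 20.74) = 25.77 V.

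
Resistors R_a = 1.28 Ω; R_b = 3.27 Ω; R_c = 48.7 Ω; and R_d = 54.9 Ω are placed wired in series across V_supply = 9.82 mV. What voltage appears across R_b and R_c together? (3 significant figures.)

Series total: ΣR = 1.28 + 3.27 + 48.7 + 54.9 = 108.2 Ω.
R_{R_b..R_c} = 3.27 + 48.7 = 51.97 Ω.
Voltage divider: V = V_supply · (51.97 / 108.2) = 9.82 × 0.4805 = 4.719 mV.

V ≈ 4.72 mV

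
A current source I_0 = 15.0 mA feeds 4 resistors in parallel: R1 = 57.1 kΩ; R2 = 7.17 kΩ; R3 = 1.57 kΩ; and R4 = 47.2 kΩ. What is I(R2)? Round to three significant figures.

Total conductance ΣG = 1/57.1 + 1/7.17 + 1/1.57 + 1/47.2 = 0.8151 (units of 1/kΩ).
Current divider: I(R2) = I_0 · G_k/ΣG = 15.0 × (0.1395/0.8151) = 15.0 × 0.1711 = 2.567 mA.

I ≈ 2.57 mA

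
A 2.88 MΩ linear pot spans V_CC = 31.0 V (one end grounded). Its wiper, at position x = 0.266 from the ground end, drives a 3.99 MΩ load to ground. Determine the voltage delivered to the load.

V_out ≈ 7.23 V

The pot divides into 2.114 MΩ above the wiper and 0.7661 MΩ below.
(x·R_p) ‖ R_L = 0.6427 MΩ.
Loaded-divider output: V_out = 31.0 × 0.2331 = 7.227 V.
(Unloaded: V_out = x·V_CC = 8.25 V.)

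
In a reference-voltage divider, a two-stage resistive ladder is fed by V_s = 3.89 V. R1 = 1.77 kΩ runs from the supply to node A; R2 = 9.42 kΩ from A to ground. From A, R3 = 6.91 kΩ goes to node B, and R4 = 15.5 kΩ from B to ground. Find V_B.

Looking into the second stage from A: R3 + R4 = 22.41 kΩ appears in parallel with R2.
R2 ‖ (R3+R4) = 6.632 kΩ.
So V_A = 3.89 × 0.7893 = 3.071 V.
V_B = V_A × 0.6917 = 2.124 V.

V_B ≈ 2.12 V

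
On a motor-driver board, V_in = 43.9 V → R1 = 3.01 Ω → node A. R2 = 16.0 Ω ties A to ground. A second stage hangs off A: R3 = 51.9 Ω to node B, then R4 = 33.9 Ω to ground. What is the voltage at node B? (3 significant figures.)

Looking into the second stage from A: R3 + R4 = 85.80 Ω appears in parallel with R2.
Effective lower resistance at A: R2 ‖ 85.80 = 13.49 Ω.
So V_A = 43.9 × 0.8175 = 35.89 V.
V_B = V_A × 0.3951 = 14.18 V.

V_B ≈ 14.2 V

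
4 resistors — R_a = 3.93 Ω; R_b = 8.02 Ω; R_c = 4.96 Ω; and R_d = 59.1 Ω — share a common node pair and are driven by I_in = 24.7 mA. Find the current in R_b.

I ≈ 5.15 mA

ΣG = 1/3.93 + 1/8.02 + 1/4.96 + 1/59.1 = 0.5977.
By the current-divider rule, I = I_in · G_k/ΣG = 24.7 × 0.2086 = 5.153 mA.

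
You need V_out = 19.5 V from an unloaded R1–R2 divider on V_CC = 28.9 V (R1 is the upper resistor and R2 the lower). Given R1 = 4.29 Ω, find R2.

R2 ≈ 8.90 Ω

V_out/V_CC = R2/(R1+R2) = 0.6747.
R2 = R1 · 0.6747/(1 − 0.6747) = 8.899 Ω.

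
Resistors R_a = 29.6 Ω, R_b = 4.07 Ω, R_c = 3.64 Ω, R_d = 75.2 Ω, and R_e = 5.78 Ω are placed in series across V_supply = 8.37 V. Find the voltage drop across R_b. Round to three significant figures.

ΣR = 29.6 + 4.07 + 3.64 + 75.2 + 5.78 = 118.3 Ω.
By the voltage-divider rule, V = 8.37 × 4.070/118.3 = 0.2880 V.

V ≈ 0.288 V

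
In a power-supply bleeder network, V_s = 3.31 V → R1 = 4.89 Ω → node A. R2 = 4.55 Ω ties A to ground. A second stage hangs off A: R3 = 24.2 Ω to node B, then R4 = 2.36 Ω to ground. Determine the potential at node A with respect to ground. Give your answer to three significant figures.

V_A ≈ 1.47 V

Looking into the second stage from A: R3 + R4 = 26.56 Ω appears in parallel with R2.
R2 ‖ (R3+R4) = 3.885 Ω.
First divider: V_A = V_s · 3.885/(4.89 + 3.885) = 1.465 V.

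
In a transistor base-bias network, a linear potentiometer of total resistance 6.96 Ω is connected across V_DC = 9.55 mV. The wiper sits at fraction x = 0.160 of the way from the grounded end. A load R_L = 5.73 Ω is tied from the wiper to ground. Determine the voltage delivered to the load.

Lower segment x·R_p = 1.114 Ω; upper segment (1−x)·R_p = 5.846 Ω.
(x·R_p) ‖ R_L = 0.9324 Ω.
V_out = 9.55 × 0.9324/(5.846 + 0.9324) = 1.314 mV.
(Unloaded: V_out = x·V_DC = 1.53 mV.)

V_out ≈ 1.31 mV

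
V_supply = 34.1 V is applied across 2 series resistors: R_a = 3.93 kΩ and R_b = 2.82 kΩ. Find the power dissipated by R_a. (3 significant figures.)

The common current is I = 34.1/6.750 = 5.052 mA.
P = I²R = 25.52 × 3.93 = 100.3 mW.

P ≈ 100 mW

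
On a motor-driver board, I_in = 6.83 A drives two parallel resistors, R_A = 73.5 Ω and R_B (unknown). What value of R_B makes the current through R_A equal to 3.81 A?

The fraction through R_A equals R_B/(R_A+R_B).
3.81/6.83 = R_B/(R_A + R_B) → R_B = R_A · (0.5578)/(1 − 0.5578) = 73.5 × 1.262 = 92.73 Ω.

R_B ≈ 92.7 Ω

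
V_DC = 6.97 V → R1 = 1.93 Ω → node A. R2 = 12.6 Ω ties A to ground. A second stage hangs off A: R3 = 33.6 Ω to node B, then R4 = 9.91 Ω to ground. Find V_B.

V_B ≈ 1.33 V

Node A sees R2 in parallel with the series input of stage 2, R3 + R4 = 43.51 Ω.
Effective lower resistance at A: R2 ‖ 43.51 = 9.771 Ω.
So V_A = 6.97 × 0.8351 = 5.820 V.
V_B = V_A × 0.2278 = 1.326 V.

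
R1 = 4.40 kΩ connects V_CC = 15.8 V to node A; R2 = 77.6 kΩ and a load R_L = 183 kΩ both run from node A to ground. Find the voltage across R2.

The load sits in parallel with R2, giving an effective lower resistance R2' = R2·R_L/(R2+R_L) = 54.49 kΩ.
Then V_out = V_CC · R2'/(R1 + R2') = 15.8 × 54.49/58.89 = 14.62 V.

V_out ≈ 14.6 V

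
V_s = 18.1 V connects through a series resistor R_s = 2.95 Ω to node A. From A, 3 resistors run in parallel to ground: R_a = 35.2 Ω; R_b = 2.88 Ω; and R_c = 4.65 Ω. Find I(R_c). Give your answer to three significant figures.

I ≈ 1.42 A

Parallel bank: R_p = 1/(1/35.2 + 1/2.88 + 1/4.65) = 1.693 Ω.
V_A = 18.1 × 1.693/4.643 = 6.600 V.
I(R_c) = V_A / R_c = 6.600/4.65 = 1.419 A.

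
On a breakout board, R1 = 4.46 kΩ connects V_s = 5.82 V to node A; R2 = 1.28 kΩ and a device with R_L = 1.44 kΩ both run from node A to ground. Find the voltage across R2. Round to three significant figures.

V_out ≈ 0.768 V

R2 ‖ R_L = (1.28 × 1.44)/(1.28 + 1.44) = 0.6776 kΩ.
Then V_out = V_s · R2'/(R1 + R2') = 5.82 × 0.6776/5.138 = 0.7676 V.
(Unloaded it would be 1.30 V; the load pulls it down.)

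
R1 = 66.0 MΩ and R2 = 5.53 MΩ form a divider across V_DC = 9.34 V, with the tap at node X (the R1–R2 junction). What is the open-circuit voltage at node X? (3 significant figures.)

With X open, the divider is unloaded: V_th = 9.34 × 5.53/71.53 = 0.7221 V.

V_th ≈ 0.722 V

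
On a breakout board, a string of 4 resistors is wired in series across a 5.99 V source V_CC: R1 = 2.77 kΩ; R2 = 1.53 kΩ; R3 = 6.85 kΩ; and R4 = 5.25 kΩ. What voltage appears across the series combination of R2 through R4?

ΣR = 2.77 + 1.53 + 6.85 + 5.25 = 16.40 kΩ.
R_{R2..R4} = 1.53 + 6.85 + 5.25 = 13.63 kΩ.
Voltage divider: V = V_CC · (13.63 / 16.40) = 5.99 × 0.8311 = 4.978 V.

V ≈ 4.98 V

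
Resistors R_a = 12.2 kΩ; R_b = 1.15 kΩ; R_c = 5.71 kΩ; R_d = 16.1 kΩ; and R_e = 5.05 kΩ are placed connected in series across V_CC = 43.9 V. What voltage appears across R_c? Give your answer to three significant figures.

Series total: ΣR = 12.2 + 1.15 + 5.71 + 16.1 + 5.05 = 40.21 kΩ.
By the voltage-divider rule, V = 43.9 × 5.710/40.21 = 6.234 V.

V ≈ 6.23 V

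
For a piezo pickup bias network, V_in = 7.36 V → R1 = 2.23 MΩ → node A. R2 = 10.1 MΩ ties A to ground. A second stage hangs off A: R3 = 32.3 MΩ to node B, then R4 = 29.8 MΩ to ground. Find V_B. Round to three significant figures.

Looking into the second stage from A: R3 + R4 = 62.10 MΩ appears in parallel with R2.
R2 ‖ (R3+R4) = 8.687 MΩ.
First divider: V_A = V_in · 8.687/(2.23 + 8.687) = 5.857 V.
Stage 2 is unloaded, so V_B = V_A · R4/(R3+R4) = 5.857 × 29.8/62.10 = 2.810 V.

V_B ≈ 2.81 V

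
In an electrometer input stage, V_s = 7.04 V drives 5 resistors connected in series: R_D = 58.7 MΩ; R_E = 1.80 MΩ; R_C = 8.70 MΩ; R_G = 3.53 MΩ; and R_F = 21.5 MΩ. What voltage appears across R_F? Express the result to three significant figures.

ΣR = 58.7 + 1.80 + 8.70 + 3.53 + 21.5 = 94.23 MΩ.
By the voltage-divider rule, V = 7.04 × 21.50/94.23 = 1.606 V.

V ≈ 1.61 V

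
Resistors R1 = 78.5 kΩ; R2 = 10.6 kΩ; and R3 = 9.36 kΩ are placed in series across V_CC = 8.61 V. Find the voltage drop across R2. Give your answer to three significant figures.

V ≈ 0.927 V

Series total: ΣR = 78.5 + 10.6 + 9.36 = 98.46 kΩ.
Voltage divider: V = V_CC · (10.60 / 98.46) = 8.61 × 0.1077 = 0.9269 V.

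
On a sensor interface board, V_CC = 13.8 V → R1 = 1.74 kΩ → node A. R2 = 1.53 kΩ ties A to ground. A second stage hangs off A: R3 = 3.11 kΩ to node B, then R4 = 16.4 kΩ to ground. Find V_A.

V_A ≈ 6.20 V

The second stage (R3 + R4 = 19.51 kΩ) loads node A in parallel with R2.
R2 ‖ (R3+R4) = 1.419 kΩ.
First divider: V_A = V_CC · 1.419/(1.74 + 1.419) = 6.198 V.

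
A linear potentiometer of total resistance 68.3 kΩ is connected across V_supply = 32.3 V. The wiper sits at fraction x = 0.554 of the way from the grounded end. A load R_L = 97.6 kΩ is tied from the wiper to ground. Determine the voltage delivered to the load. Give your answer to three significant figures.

Split the track: R_lower = x·R_p = 37.84 kΩ, R_upper = (1−x)·R_p = 30.46 kΩ.
Lower segment in parallel with the load: 37.84 ‖ 97.6 = 27.27 kΩ.
V_out = 32.3 × 27.27/(30.46 + 27.27) = 15.26 V.

V_out ≈ 15.3 V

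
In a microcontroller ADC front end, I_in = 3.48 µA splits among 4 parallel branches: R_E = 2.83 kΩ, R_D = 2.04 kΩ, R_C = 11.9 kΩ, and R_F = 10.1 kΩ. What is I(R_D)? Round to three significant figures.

ΣG = 1/2.83 + 1/2.04 + 1/11.9 + 1/10.1 = 1.027.
By the current-divider rule, I = I_in · G_k/ΣG = 3.48 × 0.4775 = 1.662 µA.

I ≈ 1.66 µA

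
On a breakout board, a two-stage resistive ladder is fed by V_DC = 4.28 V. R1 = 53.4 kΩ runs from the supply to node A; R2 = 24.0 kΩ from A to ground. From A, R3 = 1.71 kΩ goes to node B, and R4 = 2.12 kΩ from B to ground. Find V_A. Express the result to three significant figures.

V_A ≈ 0.249 V

The second stage (R3 + R4 = 3.830 kΩ) loads node A in parallel with R2.
Effective lower resistance at A: R2 ‖ 3.830 = 3.303 kΩ.
V_A = 4.28 × 3.303/(53.4 + 3.303) = 0.2493 V.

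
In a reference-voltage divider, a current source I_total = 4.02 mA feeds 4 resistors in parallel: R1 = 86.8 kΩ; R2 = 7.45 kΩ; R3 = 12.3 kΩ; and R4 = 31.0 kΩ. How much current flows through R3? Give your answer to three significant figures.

Conductances: ΣG = 1/86.8 + 1/7.45 + 1/12.3 + 1/31.0 = 0.2593 (1/kΩ).
Current divider: I(R3) = I_total · G_k/ΣG = 4.02 × (0.08130/0.2593) = 4.02 × 0.3135 = 1.260 mA.

I ≈ 1.26 mA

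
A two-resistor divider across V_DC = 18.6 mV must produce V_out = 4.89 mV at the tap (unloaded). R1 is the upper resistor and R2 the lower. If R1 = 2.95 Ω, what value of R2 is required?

R2 ≈ 1.05 Ω

V_out/V_DC = R2/(R1+R2) = 0.2629.
So R2 = R1 · V_out/(V_DC − V_out) = 2.95 × 4.89/(18.6 − 4.89) = 2.95 × 0.3567 = 1.052 Ω.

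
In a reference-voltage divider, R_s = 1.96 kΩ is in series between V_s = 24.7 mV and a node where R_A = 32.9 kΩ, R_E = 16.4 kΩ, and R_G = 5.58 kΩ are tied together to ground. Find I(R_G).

Equivalent of the parallel group: R_p = 3.696 kΩ.
V_A by voltage divider: V_A = 24.7 × 3.696/(1.96 + 3.696) = 16.14 mV.
I(R_G) = V_A / R_G = 16.14/5.58 = 2.893 µA.

I ≈ 2.89 µA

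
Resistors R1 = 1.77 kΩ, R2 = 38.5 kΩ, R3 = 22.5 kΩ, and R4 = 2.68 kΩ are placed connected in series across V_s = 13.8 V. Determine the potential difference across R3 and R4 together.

Series total: ΣR = 1.77 + 38.5 + 22.5 + 2.68 = 65.45 kΩ.
R_{R3..R4} = 22.5 + 2.68 = 25.18 kΩ.
V = V_s · R/ΣR = 13.8 × 0.3847 = 5.309 V.

V ≈ 5.31 V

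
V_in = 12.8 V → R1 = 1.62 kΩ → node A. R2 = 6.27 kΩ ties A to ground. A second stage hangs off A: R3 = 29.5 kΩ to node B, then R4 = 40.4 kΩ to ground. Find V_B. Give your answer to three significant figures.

Looking into the second stage from A: R3 + R4 = 69.90 kΩ appears in parallel with R2.
Effective lower resistance at A: R2 ‖ 69.90 = 5.754 kΩ.
First divider: V_A = V_in · 5.754/(1.62 + 5.754) = 9.988 V.
Then the unloaded second divider: V_B = V_A × R4/(R3+R4) = 9.988 × 0.5780 = 5.773 V.

V_B ≈ 5.77 V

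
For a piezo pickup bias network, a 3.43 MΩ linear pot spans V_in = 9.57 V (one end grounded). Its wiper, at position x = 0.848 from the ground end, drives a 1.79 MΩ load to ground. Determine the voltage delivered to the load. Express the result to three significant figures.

V_out ≈ 6.51 V

The pot divides into 0.5214 MΩ above the wiper and 2.909 MΩ below.
R_L loads the lower segment: effective lower R = 1.108 MΩ.
V_out = 9.57 × 1.108/(0.5214 + 1.108) = 6.508 V.
(Unloaded: V_out = x·V_in = 8.12 V.)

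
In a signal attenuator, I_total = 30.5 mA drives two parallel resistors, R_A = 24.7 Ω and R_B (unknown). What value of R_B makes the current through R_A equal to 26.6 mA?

The fraction through R_A equals R_B/(R_A+R_B).
26.6/30.5 = R_B/(R_A + R_B) → R_B = R_A · (0.8721)/(1 − 0.8721) = 24.7 × 6.821 = 168.5 Ω.

R_B ≈ 168 Ω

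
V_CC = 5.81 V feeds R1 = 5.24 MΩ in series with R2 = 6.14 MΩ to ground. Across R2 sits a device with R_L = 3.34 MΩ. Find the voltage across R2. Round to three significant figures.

R2 ‖ R_L = (6.14 × 3.34)/(6.14 + 3.34) = 2.163 MΩ.
Voltage divider with the loaded lower leg: V_out = 5.81 × 2.163/(5.24 + 2.163) = 5.81 × 0.2922 = 1.698 V.

V_out ≈ 1.70 V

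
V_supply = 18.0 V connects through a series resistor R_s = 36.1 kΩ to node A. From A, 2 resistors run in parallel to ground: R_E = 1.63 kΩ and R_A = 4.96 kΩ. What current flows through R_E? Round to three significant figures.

I ≈ 0.363 mA

Combine the parallel branches: R_p = (1/1.63 + 1/4.96)⁻¹ = 1.227 kΩ.
V_A = 18.0 × 1.227/37.33 = 0.5916 V.
I(R_E) = V_A / R_E = 0.5916/1.63 = 0.3630 mA.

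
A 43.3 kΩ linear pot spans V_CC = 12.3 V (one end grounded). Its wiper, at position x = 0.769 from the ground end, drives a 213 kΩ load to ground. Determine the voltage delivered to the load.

V_out ≈ 9.13 V

The pot divides into 10.00 kΩ above the wiper and 33.30 kΩ below.
(x·R_p) ‖ R_L = 28.80 kΩ.
Loaded-divider output: V_out = 12.3 × 0.7422 = 9.129 V.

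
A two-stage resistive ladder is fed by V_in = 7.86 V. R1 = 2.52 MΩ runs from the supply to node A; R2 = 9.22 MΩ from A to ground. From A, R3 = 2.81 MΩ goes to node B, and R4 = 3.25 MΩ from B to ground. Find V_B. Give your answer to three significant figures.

Looking into the second stage from A: R3 + R4 = 6.060 MΩ appears in parallel with R2.
Effective lower resistance at A: R2 ‖ 6.060 = 3.657 MΩ.
So V_A = 7.86 × 0.5920 = 4.653 V.
Then the unloaded second divider: V_B = V_A × R4/(R3+R4) = 4.653 × 0.5363 = 2.496 V.

V_B ≈ 2.50 V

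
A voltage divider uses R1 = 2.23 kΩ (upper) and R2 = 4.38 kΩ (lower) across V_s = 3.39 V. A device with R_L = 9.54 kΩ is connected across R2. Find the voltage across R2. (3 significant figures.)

V_out ≈ 1.95 V

R2 ‖ R_L = (4.38 × 9.54)/(4.38 + 9.54) = 3.002 kΩ.
Then V_out = V_s · R2'/(R1 + R2') = 3.39 × 3.002/5.232 = 1.945 V.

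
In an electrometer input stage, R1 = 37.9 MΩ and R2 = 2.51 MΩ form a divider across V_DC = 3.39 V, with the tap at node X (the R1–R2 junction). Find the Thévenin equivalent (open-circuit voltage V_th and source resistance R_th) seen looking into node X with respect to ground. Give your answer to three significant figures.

V_th ≈ 0.211 V, R_th ≈ 2.35 MΩ

Open-circuit (no load on X): V_th = V_DC · R2/(R1 + R2) = 3.39 × 2.51/(37.90 + 2.51) = 0.2106 V.
Zeroing V_DC shorts the top of R1 to ground, so R_th = R1 ‖ R2 = 2.354 MΩ.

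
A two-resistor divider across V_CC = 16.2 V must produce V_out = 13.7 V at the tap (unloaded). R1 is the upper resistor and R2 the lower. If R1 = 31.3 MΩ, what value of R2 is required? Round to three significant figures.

R2 ≈ 172 MΩ

The divider ratio is R2/(R1+R2) = 13.7/16.2 = 0.8457.
Rearranging, R2 = R1·k/(1−k) = 31.3 × 5.480 = 171.5 MΩ.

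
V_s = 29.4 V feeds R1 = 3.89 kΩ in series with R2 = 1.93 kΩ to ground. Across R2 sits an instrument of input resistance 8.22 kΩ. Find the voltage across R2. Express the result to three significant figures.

V_out ≈ 8.43 V

The load sits in parallel with R2, giving an effective lower resistance R2' = R2·R_L/(R2+R_L) = 1.563 kΩ.
Voltage divider with the loaded lower leg: V_out = 29.4 × 1.563/(3.89 + 1.563) = 29.4 × 0.2866 = 8.427 V.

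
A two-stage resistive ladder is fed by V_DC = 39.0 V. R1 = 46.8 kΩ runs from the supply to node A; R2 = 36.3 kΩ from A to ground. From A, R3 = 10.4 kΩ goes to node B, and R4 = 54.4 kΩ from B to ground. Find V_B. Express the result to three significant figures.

V_B ≈ 10.9 V

The second stage (R3 + R4 = 64.80 kΩ) loads node A in parallel with R2.
Effective lower resistance at A: R2 ‖ 64.80 = 23.27 kΩ.
So V_A = 39.0 × 0.3321 = 12.95 V.
Then the unloaded second divider: V_B = V_A × R4/(R3+R4) = 12.95 × 0.8395 = 10.87 V.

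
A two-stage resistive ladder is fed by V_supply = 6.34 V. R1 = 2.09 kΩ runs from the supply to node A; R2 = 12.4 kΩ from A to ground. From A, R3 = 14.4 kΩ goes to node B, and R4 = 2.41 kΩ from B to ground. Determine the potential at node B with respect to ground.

V_B ≈ 0.703 V

Node A sees R2 in parallel with the series input of stage 2, R3 + R4 = 16.81 kΩ.
R2 ‖ (R3+R4) = 7.136 kΩ.
So V_A = 6.34 × 0.7735 = 4.904 V.
Stage 2 is unloaded, so V_B = V_A · R4/(R3+R4) = 4.904 × 2.41/16.81 = 0.7030 V.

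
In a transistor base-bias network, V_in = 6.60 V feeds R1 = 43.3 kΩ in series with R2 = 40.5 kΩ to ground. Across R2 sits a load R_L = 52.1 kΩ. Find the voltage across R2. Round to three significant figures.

V_out ≈ 2.28 V

First combine the lower leg with the load: R2 ‖ R_L = 22.79 kΩ.
Now apply the divider: V_out = 6.60 × 0.3448 = 2.276 V.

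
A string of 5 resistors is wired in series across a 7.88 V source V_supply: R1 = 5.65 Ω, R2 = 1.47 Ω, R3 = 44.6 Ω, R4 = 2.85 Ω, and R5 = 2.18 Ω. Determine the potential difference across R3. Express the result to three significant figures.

ΣR = 5.65 + 1.47 + 44.6 + 2.85 + 2.18 = 56.75 Ω.
Voltage divider: V = V_supply · (44.60 / 56.75) = 7.88 × 0.7859 = 6.193 V.

V ≈ 6.19 V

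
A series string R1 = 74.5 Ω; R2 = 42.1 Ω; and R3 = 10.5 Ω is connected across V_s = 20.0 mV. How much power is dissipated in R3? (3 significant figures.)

P ≈ 0.260 µW

The common current is I = 20.0/127.1 = 0.1574 mA.
V(R3) = I·R = 1.652 mV; P = V·I = 1.652 × 0.1574 = 0.2600 µW.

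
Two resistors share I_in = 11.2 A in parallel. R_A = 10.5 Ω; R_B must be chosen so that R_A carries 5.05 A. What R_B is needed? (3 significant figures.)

Two-branch current divider: I_A = I_in · R_B/(R_A + R_B).
With f = 0.4509, R_B = R_A · f/(1−f) = 10.5 × 0.8211 = 8.622 Ω.

R_B ≈ 8.62 Ω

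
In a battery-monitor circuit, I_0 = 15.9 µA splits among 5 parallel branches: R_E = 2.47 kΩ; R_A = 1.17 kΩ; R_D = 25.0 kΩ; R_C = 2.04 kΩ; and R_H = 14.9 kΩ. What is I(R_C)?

I ≈ 4.20 µA

Conductances: ΣG = 1/2.47 + 1/1.17 + 1/25.0 + 1/2.04 + 1/14.9 = 1.857 (1/kΩ).
By the current-divider rule, I = I_0 · G_k/ΣG = 15.9 × 0.2640 = 4.197 µA.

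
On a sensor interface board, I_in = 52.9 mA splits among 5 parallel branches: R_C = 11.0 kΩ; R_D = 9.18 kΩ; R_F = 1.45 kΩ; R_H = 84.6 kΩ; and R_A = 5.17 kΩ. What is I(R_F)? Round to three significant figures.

I ≈ 33.3 mA

ΣG = 1/11.0 + 1/9.18 + 1/1.45 + 1/84.6 + 1/5.17 = 1.095.
R_F takes the fraction G_k/ΣG = 0.6897/1.095 = 0.6300, so I = 52.9 × 0.6300 = 33.33 mA.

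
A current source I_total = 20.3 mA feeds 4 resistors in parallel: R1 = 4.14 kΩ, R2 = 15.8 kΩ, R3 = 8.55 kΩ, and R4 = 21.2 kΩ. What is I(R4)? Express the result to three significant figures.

Total conductance ΣG = 1/4.14 + 1/15.8 + 1/8.55 + 1/21.2 = 0.4690 (units of 1/kΩ).
By the current-divider rule, I = I_total · G_k/ΣG = 20.3 × 0.1006 = 2.042 mA.

I ≈ 2.04 mA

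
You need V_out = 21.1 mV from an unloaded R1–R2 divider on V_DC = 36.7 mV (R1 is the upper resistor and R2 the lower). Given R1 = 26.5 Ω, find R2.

R2 ≈ 35.8 Ω

Required fraction k = V_out/V_DC = 0.5749.
Rearranging, R2 = R1·k/(1−k) = 26.5 × 1.353 = 35.84 Ω.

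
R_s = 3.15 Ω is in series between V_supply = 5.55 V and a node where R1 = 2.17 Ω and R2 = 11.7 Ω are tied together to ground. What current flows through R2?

Parallel bank: R_p = 1/(1/2.17 + 1/11.7) = 1.830 Ω.
Node voltage V_A = V_supply · R_p/(R_s + R_p) = 5.55 × 0.3675 = 2.040 V.
Branch current I = V_A/R2 = 2.040/11.7 = 0.1743 A.
(Equivalently: I_total = 1.114 A, then current-divider fraction G_k/ΣG = 0.1565.)

I ≈ 0.174 A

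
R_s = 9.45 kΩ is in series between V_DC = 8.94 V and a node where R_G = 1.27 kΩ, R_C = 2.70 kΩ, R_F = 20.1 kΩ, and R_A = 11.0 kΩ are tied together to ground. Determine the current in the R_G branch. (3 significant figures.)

I ≈ 0.530 mA

Equivalent of the parallel group: R_p = 0.7702 kΩ.
Node voltage V_A = V_DC · R_p/(R_s + R_p) = 8.94 × 0.07536 = 0.6737 V.
Branch current I = V_A/R_G = 0.6737/1.27 = 0.5305 mA.
(Equivalently: I_total = 0.8747 mA, then current-divider fraction G_k/ΣG = 0.6064.)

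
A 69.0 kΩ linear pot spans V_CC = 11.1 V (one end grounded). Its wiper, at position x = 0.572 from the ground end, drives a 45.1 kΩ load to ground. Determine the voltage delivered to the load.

The pot divides into 29.53 kΩ above the wiper and 39.47 kΩ below.
(x·R_p) ‖ R_L = 21.05 kΩ.
Loaded-divider output: V_out = 11.1 × 0.4161 = 4.619 V.
(Unloaded: V_out = x·V_CC = 6.35 V.)

V_out ≈ 4.62 V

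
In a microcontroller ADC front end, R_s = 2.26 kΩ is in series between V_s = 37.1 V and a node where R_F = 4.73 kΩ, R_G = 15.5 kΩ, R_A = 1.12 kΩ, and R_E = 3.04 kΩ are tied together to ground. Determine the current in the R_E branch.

I ≈ 2.78 mA

Combine the parallel branches: R_p = (1/4.73 + 1/15.5 + 1/1.12 + 1/3.04)⁻¹ = 0.6677 kΩ.
V_A = 37.1 × 0.6677/2.928 = 8.461 V.
Branch current I = V_A/R_E = 8.461/3.04 = 2.783 mA.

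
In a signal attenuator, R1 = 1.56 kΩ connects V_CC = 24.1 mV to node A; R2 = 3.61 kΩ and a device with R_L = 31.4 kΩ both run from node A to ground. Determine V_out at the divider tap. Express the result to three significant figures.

R2 ‖ R_L = (3.61 × 31.4)/(3.61 + 31.4) = 3.238 kΩ.
Then V_out = V_CC · R2'/(R1 + R2') = 24.1 × 3.238/4.798 = 16.26 mV.

V_out ≈ 16.3 mV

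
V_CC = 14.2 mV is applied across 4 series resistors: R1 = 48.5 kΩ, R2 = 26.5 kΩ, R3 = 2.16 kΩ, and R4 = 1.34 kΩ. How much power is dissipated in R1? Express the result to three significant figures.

P ≈ 1.59 nW

Series current I = V_CC/ΣR = 14.2/78.50 = 0.1809 µA.
P = I²R = 0.03272 × 48.5 = 1.587 nW.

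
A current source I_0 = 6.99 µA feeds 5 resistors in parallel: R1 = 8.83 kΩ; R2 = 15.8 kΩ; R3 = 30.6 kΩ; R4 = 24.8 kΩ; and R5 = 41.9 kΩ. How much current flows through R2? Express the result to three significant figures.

ΣG = 1/8.83 + 1/15.8 + 1/30.6 + 1/24.8 + 1/41.9 = 0.2734.
By the current-divider rule, I = I_0 · G_k/ΣG = 6.99 × 0.2315 = 1.618 µA.

I ≈ 1.62 µA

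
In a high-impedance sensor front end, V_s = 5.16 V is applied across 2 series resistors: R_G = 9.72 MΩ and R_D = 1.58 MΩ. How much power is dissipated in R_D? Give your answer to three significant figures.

The common current is I = 5.16/11.30 = 0.4566 µA.
P = I²R = 0.2085 × 1.58 = 0.3295 µW.

P ≈ 0.329 µW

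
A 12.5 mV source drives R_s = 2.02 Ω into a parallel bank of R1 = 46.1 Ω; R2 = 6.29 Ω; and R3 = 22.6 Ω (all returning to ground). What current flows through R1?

Equivalent of the parallel group: R_p = 4.446 Ω.
V_A = 12.5 × 4.446/6.466 = 8.595 mV.
Branch current I = V_A/R1 = 8.595/46.1 = 0.1864 mA.

I ≈ 0.186 mA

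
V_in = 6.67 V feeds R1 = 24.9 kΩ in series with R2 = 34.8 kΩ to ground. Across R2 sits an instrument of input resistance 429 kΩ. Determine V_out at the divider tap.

First combine the lower leg with the load: R2 ‖ R_L = 32.19 kΩ.
Then V_out = V_in · R2'/(R1 + R2') = 6.67 × 32.19/57.09 = 3.761 V.
(Unloaded it would be 3.89 V; the load pulls it down.)

V_out ≈ 3.76 V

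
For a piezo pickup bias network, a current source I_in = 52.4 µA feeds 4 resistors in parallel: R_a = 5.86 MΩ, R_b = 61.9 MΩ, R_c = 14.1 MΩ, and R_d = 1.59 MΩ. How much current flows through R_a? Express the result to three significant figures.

I ≈ 10.1 µA

ΣG = 1/5.86 + 1/61.9 + 1/14.1 + 1/1.59 = 0.8867.
R_a takes the fraction G_k/ΣG = 0.1706/0.8867 = 0.1925, so I = 52.4 × 0.1925 = 10.09 µA.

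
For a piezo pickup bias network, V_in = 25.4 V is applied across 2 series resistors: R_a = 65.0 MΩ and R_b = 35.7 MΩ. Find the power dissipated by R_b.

P ≈ 2.27 µW

ΣR = 100.7 MΩ → I = 25.4/100.7 = 0.2522 µA.
P(R_b) = I²·R_b = (0.2522)² × 35.7 = 2.271 µW.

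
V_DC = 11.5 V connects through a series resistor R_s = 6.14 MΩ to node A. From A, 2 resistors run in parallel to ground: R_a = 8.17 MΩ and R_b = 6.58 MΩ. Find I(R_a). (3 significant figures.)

Equivalent of the parallel group: R_p = 3.645 MΩ.
Node voltage V_A = V_DC · R_p/(R_s + R_p) = 11.5 × 0.3725 = 4.284 V.
Branch current I = V_A/R_a = 4.284/8.17 = 0.5243 µA.
(Check via current divider: I_total = 1.175 µA; share G_k/ΣG = 0.4461 → same result.)

I ≈ 0.524 µA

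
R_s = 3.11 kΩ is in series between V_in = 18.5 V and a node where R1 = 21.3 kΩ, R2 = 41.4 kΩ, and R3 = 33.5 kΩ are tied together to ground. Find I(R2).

I ≈ 0.340 mA

Combine the parallel branches: R_p = (1/21.3 + 1/41.4 + 1/33.5)⁻¹ = 9.906 kΩ.
Node voltage V_A = V_in · R_p/(R_s + R_p) = 18.5 × 0.7611 = 14.08 V.
Branch current I = V_A/R2 = 14.08/41.4 = 0.3401 mA.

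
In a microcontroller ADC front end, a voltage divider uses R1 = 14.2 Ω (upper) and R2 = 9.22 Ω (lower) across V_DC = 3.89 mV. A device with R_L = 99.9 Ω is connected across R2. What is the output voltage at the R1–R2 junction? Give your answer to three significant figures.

V_out ≈ 1.45 mV

The load sits in parallel with R2, giving an effective lower resistance R2' = R2·R_L/(R2+R_L) = 8.441 Ω.
Voltage divider with the loaded lower leg: V_out = 3.89 × 8.441/(14.2 + 8.441) = 3.89 × 0.3728 = 1.450 mV.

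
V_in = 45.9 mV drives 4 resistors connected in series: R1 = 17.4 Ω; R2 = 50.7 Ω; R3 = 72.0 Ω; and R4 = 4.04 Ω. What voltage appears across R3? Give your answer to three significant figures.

ΣR = 17.4 + 50.7 + 72.0 + 4.04 = 144.1 Ω.
Voltage divider: V = V_in · (72.00 / 144.1) = 45.9 × 0.4995 = 22.93 mV.

V ≈ 22.9 mV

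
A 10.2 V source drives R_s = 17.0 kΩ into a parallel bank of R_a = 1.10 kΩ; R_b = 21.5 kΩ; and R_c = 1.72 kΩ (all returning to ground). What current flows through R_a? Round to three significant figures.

I ≈ 0.342 mA

Equivalent of the parallel group: R_p = 0.6506 kΩ.
V_A = 10.2 × 0.6506/17.65 = 0.3760 V.
I(R_a) = V_A / R_a = 0.3760/1.10 = 0.3418 mA.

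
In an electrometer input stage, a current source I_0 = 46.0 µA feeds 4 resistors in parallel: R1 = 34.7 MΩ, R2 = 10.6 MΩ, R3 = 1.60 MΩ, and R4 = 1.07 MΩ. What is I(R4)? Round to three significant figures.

I ≈ 25.5 µA

Total conductance ΣG = 1/34.7 + 1/10.6 + 1/1.60 + 1/1.07 = 1.683 (units of 1/MΩ).
By the current-divider rule, I = I_0 · G_k/ΣG = 46.0 × 0.5554 = 25.55 µA.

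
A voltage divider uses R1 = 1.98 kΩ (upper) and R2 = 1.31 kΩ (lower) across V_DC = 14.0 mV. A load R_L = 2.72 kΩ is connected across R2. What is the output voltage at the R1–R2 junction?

The load sits in parallel with R2, giving an effective lower resistance R2' = R2·R_L/(R2+R_L) = 0.8842 kΩ.
Voltage divider with the loaded lower leg: V_out = 14.0 × 0.8842/(1.98 + 0.8842) = 14.0 × 0.3087 = 4.322 mV.
(Unloaded it would be 5.57 mV; the load pulls it down.)

V_out ≈ 4.32 mV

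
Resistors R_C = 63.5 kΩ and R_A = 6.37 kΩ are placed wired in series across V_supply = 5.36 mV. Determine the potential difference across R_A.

Series total: ΣR = 63.5 + 6.37 = 69.87 kΩ.
V = V_supply · R/ΣR = 5.36 × 0.09117 = 0.4887 mV.

V ≈ 0.489 mV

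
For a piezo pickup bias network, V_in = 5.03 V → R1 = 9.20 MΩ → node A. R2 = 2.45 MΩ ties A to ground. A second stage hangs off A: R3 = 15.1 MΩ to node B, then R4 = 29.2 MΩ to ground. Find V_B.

Node A sees R2 in parallel with the series input of stage 2, R3 + R4 = 44.30 MΩ.
R2 ‖ (R3+R4) = 2.322 MΩ.
V_A = 5.03 × 2.322/(9.20 + 2.322) = 1.014 V.
Then the unloaded second divider: V_B = V_A × R4/(R3+R4) = 1.014 × 0.6591 = 0.6681 V.

V_B ≈ 0.668 V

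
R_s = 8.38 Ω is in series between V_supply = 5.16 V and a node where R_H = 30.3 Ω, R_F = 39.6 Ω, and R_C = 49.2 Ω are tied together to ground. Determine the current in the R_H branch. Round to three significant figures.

I ≈ 0.103 A

Equivalent of the parallel group: R_p = 12.73 Ω.
V_A = 5.16 × 12.73/21.11 = 3.111 V.
I(R_H) = V_A / R_H = 3.111/30.3 = 0.1027 A.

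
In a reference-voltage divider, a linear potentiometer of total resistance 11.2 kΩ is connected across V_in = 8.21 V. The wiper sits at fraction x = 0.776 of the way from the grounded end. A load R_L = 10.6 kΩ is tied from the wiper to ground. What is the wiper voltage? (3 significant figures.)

V_out ≈ 5.38 V

The pot divides into 2.509 kΩ above the wiper and 8.691 kΩ below.
R_L loads the lower segment: effective lower R = 4.776 kΩ.
Loaded-divider output: V_out = 8.21 × 0.6556 = 5.382 V.
(Unloaded: V_out = x·V_in = 6.37 V.)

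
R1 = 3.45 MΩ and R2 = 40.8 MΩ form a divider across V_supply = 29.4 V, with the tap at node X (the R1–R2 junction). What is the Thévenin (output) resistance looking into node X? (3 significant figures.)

R_th ≈ 3.18 MΩ

Looking into X with the source shorted: R_th = R1·R2/(R1+R2) = 3.450 × 40.8/44.25 = 3.181 MΩ.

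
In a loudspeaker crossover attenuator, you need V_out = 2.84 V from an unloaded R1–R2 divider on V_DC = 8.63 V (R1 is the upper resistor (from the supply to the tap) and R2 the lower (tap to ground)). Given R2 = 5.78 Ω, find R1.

R1 ≈ 11.8 Ω

Required fraction k = V_out/V_DC = 0.3291.
R1 = R2·(1/k − 1) = 5.78 × 2.039 = 11.78 Ω.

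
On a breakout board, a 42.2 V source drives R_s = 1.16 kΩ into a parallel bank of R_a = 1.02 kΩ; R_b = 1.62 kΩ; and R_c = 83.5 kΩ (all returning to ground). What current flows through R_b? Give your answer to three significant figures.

Parallel bank: R_p = 1/(1/1.02 + 1/1.62 + 1/83.5) = 0.6213 kΩ.
V_A = 42.2 × 0.6213/1.781 = 14.72 V.
Branch current I = V_A/R_b = 14.72/1.62 = 9.085 mA.

I ≈ 9.09 mA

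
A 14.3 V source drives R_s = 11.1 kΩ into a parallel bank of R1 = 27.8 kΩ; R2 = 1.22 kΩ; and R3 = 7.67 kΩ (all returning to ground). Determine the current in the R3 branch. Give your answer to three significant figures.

I ≈ 0.156 mA

Parallel bank: R_p = 1/(1/27.8 + 1/1.22 + 1/7.67) = 1.014 kΩ.
V_A by voltage divider: V_A = 14.3 × 1.014/(11.1 + 1.014) = 1.197 V.
Branch current I = V_A/R3 = 1.197/7.67 = 0.1561 mA.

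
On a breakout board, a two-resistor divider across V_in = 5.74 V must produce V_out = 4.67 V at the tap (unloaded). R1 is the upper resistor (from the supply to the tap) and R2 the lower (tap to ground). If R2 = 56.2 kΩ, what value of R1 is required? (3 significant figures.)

The divider ratio is R2/(R1+R2) = 4.67/5.74 = 0.8136.
Rearranging, R1 = R2·(1−k)/k = 56.2 × 0.2291 = 12.88 kΩ.

R1 ≈ 12.9 kΩ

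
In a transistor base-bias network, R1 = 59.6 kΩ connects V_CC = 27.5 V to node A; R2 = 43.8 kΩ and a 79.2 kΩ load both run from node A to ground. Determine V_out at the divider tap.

First combine the lower leg with the load: R2 ‖ R_L = 28.20 kΩ.
Then V_out = V_CC · R2'/(R1 + R2') = 27.5 × 28.20/87.80 = 8.833 V.
(Unloaded it would be 11.6 V; the load pulls it down.)

V_out ≈ 8.83 V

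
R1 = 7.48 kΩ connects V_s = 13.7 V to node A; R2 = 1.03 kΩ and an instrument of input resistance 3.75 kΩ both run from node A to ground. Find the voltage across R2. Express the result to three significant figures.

V_out ≈ 1.34 V

The load sits in parallel with R2, giving an effective lower resistance R2' = R2·R_L/(R2+R_L) = 0.8081 kΩ.
Voltage divider with the loaded lower leg: V_out = 13.7 × 0.8081/(7.48 + 0.8081) = 13.7 × 0.09750 = 1.336 V.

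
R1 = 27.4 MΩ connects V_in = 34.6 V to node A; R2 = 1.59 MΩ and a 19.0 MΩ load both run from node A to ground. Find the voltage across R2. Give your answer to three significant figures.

The load sits in parallel with R2, giving an effective lower resistance R2' = R2·R_L/(R2+R_L) = 1.467 MΩ.
Then V_out = V_in · R2'/(R1 + R2') = 34.6 × 1.467/28.87 = 1.759 V.

V_out ≈ 1.76 V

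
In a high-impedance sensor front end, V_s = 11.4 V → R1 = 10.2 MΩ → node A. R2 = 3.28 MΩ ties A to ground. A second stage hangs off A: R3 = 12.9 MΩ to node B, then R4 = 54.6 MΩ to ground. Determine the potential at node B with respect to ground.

V_B ≈ 2.16 V

The second stage (R3 + R4 = 67.50 MΩ) loads node A in parallel with R2.
R2 ‖ (R3+R4) = 3.128 MΩ.
V_A = 11.4 × 3.128/(10.2 + 3.128) = 2.676 V.
Then the unloaded second divider: V_B = V_A × R4/(R3+R4) = 2.676 × 0.8089 = 2.164 V.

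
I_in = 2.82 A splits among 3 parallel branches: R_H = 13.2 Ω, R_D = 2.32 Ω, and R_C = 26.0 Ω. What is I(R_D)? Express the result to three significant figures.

ΣG = 1/13.2 + 1/2.32 + 1/26.0 = 0.5453.
Current divider: I(R_D) = I_in · G_k/ΣG = 2.82 × (0.4310/0.5453) = 2.82 × 0.7905 = 2.229 A.

I ≈ 2.23 A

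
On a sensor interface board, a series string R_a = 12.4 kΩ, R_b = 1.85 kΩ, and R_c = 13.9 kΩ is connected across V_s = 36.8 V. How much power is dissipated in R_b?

P ≈ 3.16 mW

The common current is I = 36.8/28.15 = 1.307 mA.
P = I²R = 1.709 × 1.85 = 3.162 mW.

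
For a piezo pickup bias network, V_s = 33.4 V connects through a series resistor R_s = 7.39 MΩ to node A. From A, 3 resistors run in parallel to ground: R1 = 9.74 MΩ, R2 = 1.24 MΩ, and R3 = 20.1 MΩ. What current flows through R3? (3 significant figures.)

I ≈ 0.206 µA

Combine the parallel branches: R_p = (1/9.74 + 1/1.24 + 1/20.1)⁻¹ = 1.043 MΩ.
V_A by voltage divider: V_A = 33.4 × 1.043/(7.39 + 1.043) = 4.131 V.
I(R3) = V_A / R3 = 4.131/20.1 = 0.2055 µA.
(Check via current divider: I_total = 3.961 µA; share G_k/ΣG = 0.05189 → same result.)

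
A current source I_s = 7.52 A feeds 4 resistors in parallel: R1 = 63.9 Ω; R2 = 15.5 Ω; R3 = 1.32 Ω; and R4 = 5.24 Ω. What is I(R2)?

Conductances: ΣG = 1/63.9 + 1/15.5 + 1/1.32 + 1/5.24 = 1.029 (1/Ω).
Current divider: I(R2) = I_s · G_k/ΣG = 7.52 × (0.06452/1.029) = 7.52 × 0.06272 = 0.4717 A.

I ≈ 0.472 A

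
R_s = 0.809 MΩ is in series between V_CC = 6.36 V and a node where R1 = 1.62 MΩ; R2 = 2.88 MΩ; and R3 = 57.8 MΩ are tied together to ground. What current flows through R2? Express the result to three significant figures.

Combine the parallel branches: R_p = (1/1.62 + 1/2.88 + 1/57.8)⁻¹ = 1.019 MΩ.
V_A = 6.36 × 1.019/1.828 = 3.545 V.
I(R2) = V_A / R2 = 3.545/2.88 = 1.231 µA.
(Check via current divider: I_total = 3.480 µA; share G_k/ΣG = 0.3537 → same result.)

I ≈ 1.23 µA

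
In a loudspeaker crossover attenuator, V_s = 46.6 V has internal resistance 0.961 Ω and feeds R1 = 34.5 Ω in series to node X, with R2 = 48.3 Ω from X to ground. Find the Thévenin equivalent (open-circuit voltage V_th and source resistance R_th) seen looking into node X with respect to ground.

R1' = 0.961 + 34.5 = 35.46 Ω (source resistance + R1).
With X open, the divider is unloaded: V_th = 46.6 × 48.3/83.76 = 26.87 V.
With V_s suppressed (replaced by a short), R_th = R1' ‖ R2 = (35.46 × 48.3)/(35.46 + 48.3) = 20.45 Ω.

V_th ≈ 26.9 V, R_th ≈ 20.4 Ω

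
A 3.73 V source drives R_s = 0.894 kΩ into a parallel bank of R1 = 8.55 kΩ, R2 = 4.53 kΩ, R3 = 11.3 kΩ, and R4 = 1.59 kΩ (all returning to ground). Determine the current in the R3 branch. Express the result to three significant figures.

I ≈ 0.170 mA

Equivalent of the parallel group: R_p = 0.9477 kΩ.
V_A by voltage divider: V_A = 3.73 × 0.9477/(0.894 + 0.9477) = 1.919 V.
Branch current I = V_A/R3 = 1.919/11.3 = 0.1699 mA.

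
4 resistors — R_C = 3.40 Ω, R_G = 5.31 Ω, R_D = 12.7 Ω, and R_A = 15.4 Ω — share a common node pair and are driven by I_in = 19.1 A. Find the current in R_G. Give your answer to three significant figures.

Conductances: ΣG = 1/3.40 + 1/5.31 + 1/12.7 + 1/15.4 = 0.6261 (1/Ω).
Current divider: I(R_G) = I_in · G_k/ΣG = 19.1 × (0.1883/0.6261) = 19.1 × 0.3008 = 5.745 A.

I ≈ 5.74 A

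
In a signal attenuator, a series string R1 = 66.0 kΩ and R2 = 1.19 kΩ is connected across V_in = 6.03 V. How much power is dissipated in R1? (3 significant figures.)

The common current is I = 6.03/67.19 = 0.08975 mA.
P = I²R = 0.008054 × 66.0 = 0.5316 mW.

P ≈ 0.532 mW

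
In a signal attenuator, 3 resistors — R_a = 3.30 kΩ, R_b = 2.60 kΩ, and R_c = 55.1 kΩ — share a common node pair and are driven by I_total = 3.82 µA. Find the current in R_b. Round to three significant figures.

I ≈ 2.08 µA

Conductances: ΣG = 1/3.30 + 1/2.60 + 1/55.1 = 0.7058 (1/kΩ).
By the current-divider rule, I = I_total · G_k/ΣG = 3.82 × 0.5449 = 2.082 µA.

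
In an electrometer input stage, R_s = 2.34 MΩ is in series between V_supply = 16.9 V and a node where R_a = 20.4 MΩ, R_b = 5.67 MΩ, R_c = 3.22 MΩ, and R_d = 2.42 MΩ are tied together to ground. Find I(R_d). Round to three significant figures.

Parallel bank: R_p = 1/(1/20.4 + 1/5.67 + 1/3.22 + 1/2.42) = 1.054 MΩ.
V_A = 16.9 × 1.054/3.394 = 5.247 V.
Branch current I = V_A/R_d = 5.247/2.42 = 2.168 µA.
(Check via current divider: I_total = 4.980 µA; share G_k/ΣG = 0.4354 → same result.)

I ≈ 2.17 µA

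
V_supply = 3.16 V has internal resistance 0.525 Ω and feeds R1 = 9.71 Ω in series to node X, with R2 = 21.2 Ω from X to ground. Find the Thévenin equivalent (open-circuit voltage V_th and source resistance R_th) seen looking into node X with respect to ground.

V_th ≈ 2.13 V, R_th ≈ 6.90 Ω

R1' = 0.525 + 9.71 = 10.24 Ω (source resistance + R1).
V_th is the unloaded tap voltage: V_supply · R2/(R1'+R2) = 3.16 × 0.6744 = 2.131 V.
With V_supply suppressed (replaced by a short), R_th = R1' ‖ R2 = (10.24 × 21.2)/(10.24 + 21.2) = 6.903 Ω.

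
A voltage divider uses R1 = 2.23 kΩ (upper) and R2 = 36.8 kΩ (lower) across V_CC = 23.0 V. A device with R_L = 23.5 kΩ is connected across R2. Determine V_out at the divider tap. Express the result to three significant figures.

The load sits in parallel with R2, giving an effective lower resistance R2' = R2·R_L/(R2+R_L) = 14.34 kΩ.
Then V_out = V_CC · R2'/(R1 + R2') = 23.0 × 14.34/16.57 = 19.90 V.

V_out ≈ 19.9 V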